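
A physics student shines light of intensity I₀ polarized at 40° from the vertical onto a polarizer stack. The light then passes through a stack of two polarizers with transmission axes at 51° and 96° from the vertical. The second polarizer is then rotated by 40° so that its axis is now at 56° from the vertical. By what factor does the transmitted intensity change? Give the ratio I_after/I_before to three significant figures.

I_new/I_old ≈ 1.98

Before rotation:
By Malus's law, I₁ = I₀ cos²(51° − 40°) = I₀ cos²(11°) = 0.9636 I₀.
I₂ = I₁ cos²(96° − 51°) = 0.9636 I₀ · cos²(45°) = 0.4818 I₀.
After rotation:
I₁ = I₀ cos²(51° − 40°) = I₀ cos²(11°) = 0.9636 I₀.
I₂ = I₁ cos²(56° − 51°) = 0.9636 I₀ · cos²(5°) = 0.9563 I₀.
Ratio = 0.9563 / 0.4818 = 1.985.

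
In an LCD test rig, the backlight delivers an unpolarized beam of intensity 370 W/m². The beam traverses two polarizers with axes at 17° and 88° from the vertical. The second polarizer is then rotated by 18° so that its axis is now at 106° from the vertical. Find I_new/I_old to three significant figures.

Before rotation:
Unpolarized light through the first polarizer → I₁ = ½ I₀, now polarized at 17°.
I₂ = I₁ cos²(88° − 17°) = 0.5 I₀ · cos²(71°) = 0.053 I₀.
After rotation:
Unpolarized light through the first polarizer → I₁ = ½ I₀, now polarized at 17°.
I₂ = I₁ cos²(106° − 17°) = 0.5 I₀ · cos²(89°) = 0.0001523 I₀.
Ratio = 0.0001523 / 0.053 = 0.002874.

I_new/I_old ≈ 0.00287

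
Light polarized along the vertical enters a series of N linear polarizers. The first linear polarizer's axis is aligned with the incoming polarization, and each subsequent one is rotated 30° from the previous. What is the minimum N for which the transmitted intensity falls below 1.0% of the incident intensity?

First polarizer is aligned with the polarization: full transmission.
Each further stage multiplies by cos²(30°) = 0.75.
After N polarizers: T = 0.75^(N−1). Require T < 0.010 ⇒ N−1 > ln(0.010)/ln(0.75) = 16.01, so N−1 ≥ 17 and N = 18.
Check: N=18 gives T = 0.007517 < 0.010; N=17 gives T = 0.01002.

N = 18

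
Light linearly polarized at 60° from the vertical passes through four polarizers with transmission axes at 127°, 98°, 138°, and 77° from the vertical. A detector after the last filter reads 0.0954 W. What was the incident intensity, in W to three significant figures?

I₀ ≈ 5.92 W

I₁ = I₀ cos²(127° − 60°) = I₀ cos²(67°) = 0.1527 I₀.
I₂ = I₁ cos²(98° − 127°) = 0.1527 I₀ · cos²(29°) = 0.1168 I₀.
I₃ = I₂ cos²(138° − 98°) = 0.1168 I₀ · cos²(40°) = 0.06853 I₀.
I₄ = I₃ cos²(77° − 138°) = 0.06853 I₀ · cos²(61°) = 0.01611 I₀.
So 0.0954 W = 0.01611 I₀, giving I₀ = 0.0954/0.01611 = 5.922 W.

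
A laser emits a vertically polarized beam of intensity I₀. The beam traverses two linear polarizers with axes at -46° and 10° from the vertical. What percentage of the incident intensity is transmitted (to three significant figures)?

I₁ = I₀ cos²(-46° − 0°) = I₀ cos²(46°) = 0.4826 I₀.
I₂ = I₁ cos²(10° + 46°) = 0.4826 I₀ · cos²(56°) = 0.1509 I₀.
That is 15.09% of the incident intensity.

≈ 15.1%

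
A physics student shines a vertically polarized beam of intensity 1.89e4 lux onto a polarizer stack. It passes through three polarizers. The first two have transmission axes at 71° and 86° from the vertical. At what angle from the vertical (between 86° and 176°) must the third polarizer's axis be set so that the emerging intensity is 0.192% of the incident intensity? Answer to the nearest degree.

θ ≈ 168°

I₁ = I₀ cos²(71° − 0°) = I₀ cos²(71°) = 0.106 I₀.
I₂ = I₁ cos²(86° − 71°) = 0.106 I₀ · cos²(15°) = 0.09889 I₀.
Need I₃/I₀ = 0.00192, so cos²(θ − 86°) = 0.00192 / 0.09889 = 0.01941.
θ − 86° = arccos(√0.01941) = 82.0°, giving θ ≈ 86 + 82.0 = 168.0°.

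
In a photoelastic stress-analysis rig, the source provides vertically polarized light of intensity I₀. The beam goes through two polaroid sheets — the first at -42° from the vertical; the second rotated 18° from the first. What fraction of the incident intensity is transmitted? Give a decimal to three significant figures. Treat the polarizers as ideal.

≈ 0.500 I₀

By Malus's law, I₁ = I₀ cos²(-42° − 0°) = I₀ cos²(42°) = 0.5523 I₀.
I₂ = I₁ cos²(18°) = 0.5523 · 0.9045 I₀ = 0.4995 I₀.
Transmitted fraction = 0.4995.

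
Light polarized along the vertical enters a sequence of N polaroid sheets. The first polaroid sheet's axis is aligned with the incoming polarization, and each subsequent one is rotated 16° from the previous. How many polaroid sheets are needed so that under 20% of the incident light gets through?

First polarizer is aligned with the polarization: full transmission.
Each further stage multiplies by cos²(16°) = 0.924.
After N polarizers: T = 0.924^(N−1). Require T < 0.20 ⇒ N−1 > ln(0.20)/ln(0.924) = 20.37, so N−1 ≥ 21 and N = 22.
Check: N=22 gives T = 0.1903 < 0.20; N=21 gives T = 0.2059.

N = 22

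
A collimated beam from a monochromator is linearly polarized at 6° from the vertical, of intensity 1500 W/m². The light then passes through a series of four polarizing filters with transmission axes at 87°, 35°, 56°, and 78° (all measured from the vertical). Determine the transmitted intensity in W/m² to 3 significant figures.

I ≈ 10.4 W/m²

By Malus's law, I₁ = 1500 W/m² · cos²(81°) = 36.71 W/m².
I₂ = I₁ · cos²(52°) = 36.71 · 0.379 = 13.91 W/m².
I₃ = I₂ · cos²(21°) = 13.91 · 0.8716 = 12.13 W/m².
I₄ = I₃ · cos²(22°) = 12.13 · 0.8597 = 10.42 W/m².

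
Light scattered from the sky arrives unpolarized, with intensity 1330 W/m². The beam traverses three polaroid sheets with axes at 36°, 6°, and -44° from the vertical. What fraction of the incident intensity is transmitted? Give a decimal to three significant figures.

I/I₀ ≈ 0.155

Unpolarized light through the first polarizer → I₁ = 1330 W/m²/2 = 665 W/m², polarized at 36°.
I₂ = I₁ · cos²(30°) = 665 · 0.75 = 498.8 W/m².
I₃ = I₂ · cos²(50°) = 498.8 · 0.4132 = 206.1 W/m².
Transmitted fraction = 0.1549.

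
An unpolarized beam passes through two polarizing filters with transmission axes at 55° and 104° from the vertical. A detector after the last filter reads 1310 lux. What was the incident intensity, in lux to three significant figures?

Unpolarized light through the first polarizer → I₁ = ½ I₀, now polarized at 55°.
I₂ = I₁ cos²(104° − 55°) = 0.5 I₀ · cos²(49°) = 0.2152 I₀.
So 1310 lux = 0.2152 I₀, giving I₀ = 1310/0.2152 = 6087 lux.

I₀ ≈ 6090 lux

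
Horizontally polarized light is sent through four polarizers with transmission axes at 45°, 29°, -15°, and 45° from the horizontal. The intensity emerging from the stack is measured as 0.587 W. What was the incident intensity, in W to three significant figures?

I₁ = I₀ cos²(45° − 0°) = I₀ cos²(45°) = 0.5 I₀.
I₂ = I₁ cos²(29° − 45°) = 0.5 I₀ · cos²(16°) = 0.462 I₀.
I₃ = I₂ cos²(-15° − 29°) = 0.462 I₀ · cos²(44°) = 0.2391 I₀.
I₄ = I₃ cos²(45° + 15°) = 0.2391 I₀ · cos²(60°) = 0.05977 I₀.
So 0.587 W = 0.05977 I₀, giving I₀ = 0.587/0.05977 = 9.821 W.

I₀ ≈ 9.82 W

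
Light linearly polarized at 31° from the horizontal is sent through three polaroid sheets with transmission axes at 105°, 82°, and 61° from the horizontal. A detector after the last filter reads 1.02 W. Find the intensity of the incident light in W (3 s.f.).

By Malus's law, I₁ = I₀ cos²(105° − 31°) = I₀ cos²(74°) = 0.07598 I₀.
I₂ = I₁ cos²(82° − 105°) = 0.07598 I₀ · cos²(23°) = 0.06438 I₀.
I₃ = I₂ cos²(61° − 82°) = 0.06438 I₀ · cos²(21°) = 0.05611 I₀.
So 1.02 W = 0.05611 I₀, giving I₀ = 1.02/0.05611 = 18.18 W.

I₀ ≈ 18.2 W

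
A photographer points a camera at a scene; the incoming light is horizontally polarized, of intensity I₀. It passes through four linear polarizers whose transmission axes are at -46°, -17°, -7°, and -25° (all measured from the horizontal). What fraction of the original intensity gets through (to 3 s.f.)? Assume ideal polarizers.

≈ 0.324 I₀

I₁ = I₀ cos²(-46° − 0°) = I₀ cos²(46°) = 0.4826 I₀.
I₂ = I₁ cos²(-17° + 46°) = 0.4826 I₀ · cos²(29°) = 0.3691 I₀.
I₃ = I₂ cos²(-7° + 17°) = 0.3691 I₀ · cos²(10°) = 0.358 I₀.
I₄ = I₃ cos²(-25° + 7°) = 0.358 I₀ · cos²(18°) = 0.3238 I₀.
Transmitted fraction = 0.3238.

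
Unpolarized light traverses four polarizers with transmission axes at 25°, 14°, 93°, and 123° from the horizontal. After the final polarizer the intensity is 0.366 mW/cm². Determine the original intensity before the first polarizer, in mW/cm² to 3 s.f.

Unpolarized light through the first polarizer → I₁ = ½ I₀, now polarized at 25°.
I₂ = I₁ cos²(14° − 25°) = 0.5 I₀ · cos²(11°) = 0.4818 I₀.
I₃ = I₂ cos²(93° − 14°) = 0.4818 I₀ · cos²(79°) = 0.01754 I₀.
I₄ = I₃ cos²(123° − 93°) = 0.01754 I₀ · cos²(30°) = 0.01316 I₀.
So 0.366 mW/cm² = 0.01316 I₀, giving I₀ = 0.366/0.01316 = 27.82 mW/cm².

I₀ ≈ 27.8 mW/cm²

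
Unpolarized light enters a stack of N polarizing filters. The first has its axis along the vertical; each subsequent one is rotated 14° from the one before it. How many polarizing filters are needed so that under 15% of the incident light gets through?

First polarizer halves the unpolarized light: factor 1/2.
Each further stage multiplies by cos²(14°) = 0.9415.
After N polarizers: T = 0.5·0.9415^(N−1). Require T < 0.15 ⇒ N−1 > ln(0.15/0.5)/ln(0.9415) = 19.96, so N−1 ≥ 20 and N = 21.
Check: N=21 gives T = 0.1497 < 0.15; N=20 gives T = 0.159.

N = 21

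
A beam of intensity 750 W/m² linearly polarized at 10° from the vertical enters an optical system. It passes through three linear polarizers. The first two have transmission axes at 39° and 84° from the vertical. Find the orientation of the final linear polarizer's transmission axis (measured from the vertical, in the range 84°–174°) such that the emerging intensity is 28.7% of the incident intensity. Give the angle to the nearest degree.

θ ≈ 114°

I₁ = I₀ cos²(39° − 10°) = I₀ cos²(29°) = 0.765 I₀.
I₂ = I₁ cos²(84° − 39°) = 0.765 I₀ · cos²(45°) = 0.3825 I₀.
Need I₃/I₀ = 0.287, so cos²(θ − 84°) = 0.287 / 0.3825 = 0.7504.
θ − 84° = arccos(√0.7504) = 30.0°, giving θ ≈ 84 + 30.0 = 114.0°.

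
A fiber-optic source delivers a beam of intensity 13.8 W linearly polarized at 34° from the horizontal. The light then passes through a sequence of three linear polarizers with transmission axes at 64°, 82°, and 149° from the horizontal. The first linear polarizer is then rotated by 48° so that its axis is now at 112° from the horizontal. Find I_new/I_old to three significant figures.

I_new/I_old ≈ 0.0478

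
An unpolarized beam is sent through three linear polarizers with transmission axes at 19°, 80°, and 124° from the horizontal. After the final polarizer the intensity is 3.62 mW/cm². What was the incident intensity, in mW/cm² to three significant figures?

I₀ ≈ 59.5 mW/cm²

Unpolarized light through the first polarizer → I₁ = ½ I₀, now polarized at 19°.
I₂ = I₁ cos²(80° − 19°) = 0.5 I₀ · cos²(61°) = 0.1175 I₀.
I₃ = I₂ cos²(124° − 80°) = 0.1175 I₀ · cos²(44°) = 0.06081 I₀.
So 3.62 mW/cm² = 0.06081 I₀, giving I₀ = 3.62/0.06081 = 59.53 mW/cm².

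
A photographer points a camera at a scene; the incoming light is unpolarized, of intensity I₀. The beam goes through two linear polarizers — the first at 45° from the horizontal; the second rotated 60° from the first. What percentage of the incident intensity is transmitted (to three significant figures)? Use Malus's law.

Unpolarized light through the first polarizer → I₁ = ½ I₀, now polarized at 45°.
I₂ = I₁ cos²(60°) = 0.5 · 0.25 I₀ = 0.125 I₀.
That is 12.5% of the incident intensity.

≈ 12.5%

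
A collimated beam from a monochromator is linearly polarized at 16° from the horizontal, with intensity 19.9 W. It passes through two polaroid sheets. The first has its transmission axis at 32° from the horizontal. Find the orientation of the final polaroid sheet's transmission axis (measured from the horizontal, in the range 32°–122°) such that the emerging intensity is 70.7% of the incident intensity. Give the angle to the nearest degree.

θ ≈ 61°

I₁ = I₀ cos²(32° − 16°) = I₀ cos²(16°) = 0.924 I₀.
Need I₂/I₀ = 0.707, so cos²(θ − 32°) = 0.707 / 0.924 = 0.7651.
θ − 32° = arccos(√0.7651) = 29.0°, giving θ ≈ 32 + 29.0 = 61.0°.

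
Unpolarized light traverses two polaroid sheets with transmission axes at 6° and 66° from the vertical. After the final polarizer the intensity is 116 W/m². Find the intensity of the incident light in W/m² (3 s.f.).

I₀ ≈ 928 W/m²

Unpolarized light through the first polarizer → I₁ = ½ I₀, now polarized at 6°.
I₂ = I₁ cos²(66° − 6°) = 0.5 I₀ · cos²(60°) = 0.125 I₀.
So 116 W/m² = 0.125 I₀, giving I₀ = 116/0.125 = 928 W/m².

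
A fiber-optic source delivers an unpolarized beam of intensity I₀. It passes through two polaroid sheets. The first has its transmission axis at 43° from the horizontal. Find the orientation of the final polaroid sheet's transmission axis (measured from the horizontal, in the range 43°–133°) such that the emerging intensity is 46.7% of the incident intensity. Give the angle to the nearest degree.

θ ≈ 58°

Unpolarized light through the first polarizer → I₁ = ½ I₀, now polarized at 43°.
Need I₂/I₀ = 0.467, so cos²(θ − 43°) = 0.467 / 0.5 = 0.934.
θ − 43° = arccos(√0.934) = 14.9°, giving θ ≈ 43 + 14.9 = 57.9°.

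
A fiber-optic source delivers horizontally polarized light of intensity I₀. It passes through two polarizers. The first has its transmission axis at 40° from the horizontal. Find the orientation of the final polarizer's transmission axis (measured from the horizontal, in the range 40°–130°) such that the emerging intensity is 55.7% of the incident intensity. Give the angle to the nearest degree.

By Malus's law, I₁ = I₀ cos²(40° − 0°) = I₀ cos²(40°) = 0.5868 I₀.
Need I₂/I₀ = 0.557, so cos²(θ − 40°) = 0.557 / 0.5868 = 0.9492.
θ − 40° = arccos(√0.9492) = 13.0°, giving θ ≈ 40 + 13.0 = 53.0°.

θ ≈ 53°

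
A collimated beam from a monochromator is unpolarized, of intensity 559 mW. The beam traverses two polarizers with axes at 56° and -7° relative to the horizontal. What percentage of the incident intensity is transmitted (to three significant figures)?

Unpolarized light through the first polarizer → I₁ = 559 mW/2 = 279.5 mW, polarized at 56°.
I₂ = I₁ · cos²(63°) = 279.5 · 0.2061 = 57.61 mW.
That is 10.31% of the incident intensity.

≈ 10.3%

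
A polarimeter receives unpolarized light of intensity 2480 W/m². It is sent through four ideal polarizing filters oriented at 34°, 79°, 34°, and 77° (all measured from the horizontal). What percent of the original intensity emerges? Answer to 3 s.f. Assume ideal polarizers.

≈ 6.69%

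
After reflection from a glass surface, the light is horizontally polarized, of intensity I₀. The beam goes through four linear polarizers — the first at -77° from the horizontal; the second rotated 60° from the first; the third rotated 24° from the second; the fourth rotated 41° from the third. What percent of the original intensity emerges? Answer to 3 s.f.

≈ 0.601%

I₁ = I₀ cos²(-77° − 0°) = I₀ cos²(77°) = 0.0506 I₀.
I₂ = I₁ cos²(60°) = 0.0506 · 0.25 I₀ = 0.01265 I₀.
I₃ = I₂ cos²(24°) = 0.01265 · 0.8346 I₀ = 0.01056 I₀.
I₄ = I₃ cos²(41°) = 0.01056 · 0.5696 I₀ = 0.006014 I₀.
That is 0.6014% of the incident intensity.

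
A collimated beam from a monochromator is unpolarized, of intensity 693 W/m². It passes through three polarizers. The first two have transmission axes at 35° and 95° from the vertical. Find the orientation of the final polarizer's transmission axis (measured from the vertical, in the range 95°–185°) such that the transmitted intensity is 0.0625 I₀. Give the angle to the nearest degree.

θ ≈ 140°

Unpolarized light through the first polarizer → I₁ = ½ I₀, now polarized at 35°.
I₂ = I₁ cos²(95° − 35°) = 0.5 I₀ · cos²(60°) = 0.125 I₀.
Need I₃/I₀ = 0.0625, so cos²(θ − 95°) = 0.0625 / 0.125 = 0.5.
θ − 95° = arccos(√0.5) = 45.0°, giving θ ≈ 95 + 45.0 = 140.0°.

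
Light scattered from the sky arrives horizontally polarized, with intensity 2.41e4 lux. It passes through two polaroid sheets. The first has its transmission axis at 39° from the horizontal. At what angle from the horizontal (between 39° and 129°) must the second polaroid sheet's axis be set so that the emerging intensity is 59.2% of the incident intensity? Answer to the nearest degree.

By Malus's law, I₁ = I₀ cos²(39° − 0°) = I₀ cos²(39°) = 0.604 I₀.
Need I₂/I₀ = 0.592, so cos²(θ − 39°) = 0.592 / 0.604 = 0.9802.
θ − 39° = arccos(√0.9802) = 8.1°, giving θ ≈ 39 + 8.1 = 47.1°.

θ ≈ 47°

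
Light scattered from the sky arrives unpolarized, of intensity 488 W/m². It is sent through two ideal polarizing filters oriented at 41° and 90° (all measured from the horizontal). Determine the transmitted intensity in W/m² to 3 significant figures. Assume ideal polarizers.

I ≈ 105 W/m²

Unpolarized light through the first polarizer → I₁ = 488 W/m²/2 = 244 W/m², polarized at 41°.
I₂ = I₁ · cos²(49°) = 244 · 0.4304 = 105 W/m².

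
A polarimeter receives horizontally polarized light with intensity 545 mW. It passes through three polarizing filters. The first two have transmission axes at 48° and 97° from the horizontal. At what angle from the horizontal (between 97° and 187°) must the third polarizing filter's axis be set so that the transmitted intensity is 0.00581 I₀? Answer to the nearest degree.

θ ≈ 177°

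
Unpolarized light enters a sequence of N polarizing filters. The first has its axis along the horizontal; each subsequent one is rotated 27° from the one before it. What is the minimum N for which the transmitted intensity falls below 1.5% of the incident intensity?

First polarizer halves the unpolarized light: factor 1/2.
Each further stage multiplies by cos²(27°) = 0.7939.
After N polarizers: T = 0.5·0.7939^(N−1). Require T < 0.015 ⇒ N−1 > ln(0.015/0.5)/ln(0.7939) = 15.19, so N−1 ≥ 16 and N = 17.
Check: N=17 gives T = 0.01245 < 0.015; N=16 gives T = 0.01568.

N = 17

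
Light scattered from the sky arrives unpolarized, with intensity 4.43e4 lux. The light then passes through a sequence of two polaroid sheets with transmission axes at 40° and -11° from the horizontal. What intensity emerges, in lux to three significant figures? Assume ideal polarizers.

I ≈ 8770 lux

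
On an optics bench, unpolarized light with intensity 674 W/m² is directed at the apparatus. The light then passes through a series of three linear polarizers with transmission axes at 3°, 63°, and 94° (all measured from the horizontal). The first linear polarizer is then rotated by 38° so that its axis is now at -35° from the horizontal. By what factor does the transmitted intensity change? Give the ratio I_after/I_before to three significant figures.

Before rotation:
Unpolarized light through the first polarizer → I₁ = ½ I₀, now polarized at 3°.
I₂ = I₁ cos²(63° − 3°) = 0.5 I₀ · cos²(60°) = 0.125 I₀.
I₃ = I₂ cos²(94° − 63°) = 0.125 I₀ · cos²(31°) = 0.09184 I₀.
After rotation:
Unpolarized light through the first polarizer → I₁ = ½ I₀, now polarized at -35°.
Angle between axes 1 and 2: 82°. I₂ = 0.5 I₀ · cos²(82°) = 0.009685 I₀.
I₃ = I₂ cos²(94° − 63°) = 0.009685 I₀ · cos²(31°) = 0.007116 I₀.
Ratio = 0.007116 / 0.09184 = 0.07748.

I_new/I_old ≈ 0.0775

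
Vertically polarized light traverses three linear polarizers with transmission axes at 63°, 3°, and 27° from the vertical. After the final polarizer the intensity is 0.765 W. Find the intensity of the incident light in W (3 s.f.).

I₀ ≈ 17.8 W

I₁ = I₀ cos²(63° − 0°) = I₀ cos²(63°) = 0.2061 I₀.
I₂ = I₁ cos²(3° − 63°) = 0.2061 I₀ · cos²(60°) = 0.05153 I₀.
I₃ = I₂ cos²(27° − 3°) = 0.05153 I₀ · cos²(24°) = 0.043 I₀.
So 0.765 W = 0.043 I₀, giving I₀ = 0.765/0.043 = 17.79 W.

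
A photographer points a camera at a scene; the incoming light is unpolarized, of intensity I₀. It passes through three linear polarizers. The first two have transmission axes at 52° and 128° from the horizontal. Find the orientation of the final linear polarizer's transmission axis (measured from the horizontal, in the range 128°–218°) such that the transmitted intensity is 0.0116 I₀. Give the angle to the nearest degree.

Unpolarized light through the first polarizer → I₁ = ½ I₀, now polarized at 52°.
I₂ = I₁ cos²(128° − 52°) = 0.5 I₀ · cos²(76°) = 0.02926 I₀.
Need I₃/I₀ = 0.0116, so cos²(θ − 128°) = 0.0116 / 0.02926 = 0.3964.
θ − 128° = arccos(√0.3964) = 51.0°, giving θ ≈ 128 + 51.0 = 179.0°.

θ ≈ 179°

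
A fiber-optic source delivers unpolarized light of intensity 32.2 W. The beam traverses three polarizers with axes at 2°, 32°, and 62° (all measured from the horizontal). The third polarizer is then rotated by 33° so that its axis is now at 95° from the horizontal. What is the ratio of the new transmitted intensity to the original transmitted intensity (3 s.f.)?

Before rotation:
Unpolarized light through the first polarizer → I₁ = ½ I₀, now polarized at 2°.
I₂ = I₁ cos²(32° − 2°) = 0.5 I₀ · cos²(30°) = 0.375 I₀.
I₃ = I₂ cos²(62° − 32°) = 0.375 I₀ · cos²(30°) = 0.2813 I₀.
After rotation:
Unpolarized light through the first polarizer → I₁ = ½ I₀, now polarized at 2°.
I₂ = I₁ cos²(32° − 2°) = 0.5 I₀ · cos²(30°) = 0.375 I₀.
I₃ = I₂ cos²(95° − 32°) = 0.375 I₀ · cos²(63°) = 0.07729 I₀.
Ratio = 0.07729 / 0.2813 = 0.2748.

I_new/I_old ≈ 0.275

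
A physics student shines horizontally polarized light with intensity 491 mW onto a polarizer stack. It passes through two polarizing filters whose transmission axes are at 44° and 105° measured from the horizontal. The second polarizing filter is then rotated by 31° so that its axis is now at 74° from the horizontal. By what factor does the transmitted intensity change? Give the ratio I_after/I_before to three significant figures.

I_new/I_old ≈ 3.19

Before rotation:
I₁ = I₀ cos²(44° − 0°) = I₀ cos²(44°) = 0.5174 I₀.
I₂ = I₁ cos²(105° − 44°) = 0.5174 I₀ · cos²(61°) = 0.1216 I₀.
After rotation:
I₁ = I₀ cos²(44° − 0°) = I₀ cos²(44°) = 0.5174 I₀.
I₂ = I₁ cos²(74° − 44°) = 0.5174 I₀ · cos²(30°) = 0.3881 I₀.
Ratio = 0.3881 / 0.1216 = 3.191.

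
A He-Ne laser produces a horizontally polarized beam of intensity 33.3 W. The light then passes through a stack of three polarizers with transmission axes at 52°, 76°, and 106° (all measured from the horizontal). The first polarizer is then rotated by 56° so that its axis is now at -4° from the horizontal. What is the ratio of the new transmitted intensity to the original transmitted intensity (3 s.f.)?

I_new/I_old ≈ 0.0949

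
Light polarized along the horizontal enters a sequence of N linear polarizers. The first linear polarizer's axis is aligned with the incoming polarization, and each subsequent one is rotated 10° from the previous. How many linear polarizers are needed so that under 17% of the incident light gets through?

N = 59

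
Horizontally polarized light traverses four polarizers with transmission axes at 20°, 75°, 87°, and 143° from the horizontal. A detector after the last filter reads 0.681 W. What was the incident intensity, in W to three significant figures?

I₀ ≈ 7.84 W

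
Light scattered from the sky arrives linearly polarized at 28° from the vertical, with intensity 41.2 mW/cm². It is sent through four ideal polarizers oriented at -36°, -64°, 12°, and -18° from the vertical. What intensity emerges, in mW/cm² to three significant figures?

I ≈ 0.271 mW/cm²

I₁ = 41.2 mW/cm² · cos²(64°) = 7.917 mW/cm².
I₂ = I₁ · cos²(28°) = 7.917 · 0.7796 = 6.172 mW/cm².
I₃ = I₂ · cos²(76°) = 6.172 · 0.05853 = 0.3612 mW/cm².
I₄ = I₃ · cos²(30°) = 0.3612 · 0.75 = 0.2709 mW/cm².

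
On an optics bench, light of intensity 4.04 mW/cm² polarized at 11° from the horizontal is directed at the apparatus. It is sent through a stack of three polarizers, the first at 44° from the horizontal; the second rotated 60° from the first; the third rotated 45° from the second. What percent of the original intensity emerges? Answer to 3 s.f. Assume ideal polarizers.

≈ 8.79%

By Malus's law, I₁ = 4.04 mW/cm² · cos²(33°) = 2.842 mW/cm².
I₂ = I₁ · cos²(60°) = 2.842 · 0.25 = 0.7104 mW/cm².
I₃ = I₂ · cos²(45°) = 0.7104 · 0.5 = 0.3552 mW/cm².
That is 8.792% of the incident intensity.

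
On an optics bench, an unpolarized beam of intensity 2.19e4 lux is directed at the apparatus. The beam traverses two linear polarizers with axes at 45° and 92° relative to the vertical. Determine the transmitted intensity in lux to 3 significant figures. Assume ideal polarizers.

Unpolarized light through the first polarizer → I₁ = 2.19e4 lux/2 = 1.095e+04 lux, polarized at 45°.
I₂ = I₁ · cos²(47°) = 1.095e+04 · 0.4651 = 5093 lux.

I ≈ 5090 lux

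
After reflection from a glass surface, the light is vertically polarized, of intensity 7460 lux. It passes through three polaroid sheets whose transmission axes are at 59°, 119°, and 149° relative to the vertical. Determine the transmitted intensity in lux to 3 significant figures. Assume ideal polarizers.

I ≈ 371 lux

By Malus's law, I₁ = 7460 lux · cos²(59°) = 1979 lux.
I₂ = I₁ · cos²(60°) = 1979 · 0.25 = 494.7 lux.
I₃ = I₂ · cos²(30°) = 494.7 · 0.75 = 371 lux.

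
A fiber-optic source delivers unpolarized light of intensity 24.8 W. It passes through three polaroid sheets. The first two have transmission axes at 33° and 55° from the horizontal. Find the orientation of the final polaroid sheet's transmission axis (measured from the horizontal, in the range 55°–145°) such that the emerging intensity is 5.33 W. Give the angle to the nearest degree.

Unpolarized light through the first polarizer → I₁ = ½ I₀, now polarized at 33°.
I₂ = I₁ cos²(55° − 33°) = 0.5 I₀ · cos²(22°) = 0.4298 I₀.
Target fraction: 5.33 / 24.8 W = 0.2149 of I₀.
Need I₃/I₀ = 0.2149, so cos²(θ − 55°) = 0.2149 / 0.4298 = 0.5.
θ − 55° = arccos(√0.5) = 45.0°, giving θ ≈ 55 + 45.0 = 100.0°.

θ ≈ 100°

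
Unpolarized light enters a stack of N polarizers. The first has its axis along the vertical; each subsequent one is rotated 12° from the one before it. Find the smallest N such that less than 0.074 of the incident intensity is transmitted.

First polarizer halves the unpolarized light: factor 1/2.
Each further stage multiplies by cos²(12°) = 0.9568.
After N polarizers: T = 0.5·0.9568^(N−1). Require T < 0.074 ⇒ N−1 > ln(0.074/0.5)/ln(0.9568) = 43.24, so N−1 ≥ 44 and N = 45.
Check: N=45 gives T = 0.07154 < 0.074; N=44 gives T = 0.07477.

N = 45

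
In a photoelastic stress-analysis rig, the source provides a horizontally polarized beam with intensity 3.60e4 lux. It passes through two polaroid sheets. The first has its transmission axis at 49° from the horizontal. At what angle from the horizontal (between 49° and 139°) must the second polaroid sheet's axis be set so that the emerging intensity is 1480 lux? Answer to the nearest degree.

θ ≈ 121°

I₁ = I₀ cos²(49° − 0°) = I₀ cos²(49°) = 0.4304 I₀.
Target fraction: 1480 / 3.60e4 lux = 0.04111 of I₀.
Need I₂/I₀ = 0.04111, so cos²(θ − 49°) = 0.04111 / 0.4304 = 0.09552.
θ − 49° = arccos(√0.09552) = 72.0°, giving θ ≈ 49 + 72.0 = 121.0°.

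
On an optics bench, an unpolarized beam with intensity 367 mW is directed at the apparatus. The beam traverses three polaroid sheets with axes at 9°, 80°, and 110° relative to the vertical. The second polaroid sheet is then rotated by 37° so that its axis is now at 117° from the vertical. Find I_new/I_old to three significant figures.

I_new/I_old ≈ 1.18

Before rotation:
Unpolarized light through the first polarizer → I₁ = ½ I₀, now polarized at 9°.
I₂ = I₁ cos²(80° − 9°) = 0.5 I₀ · cos²(71°) = 0.053 I₀.
I₃ = I₂ cos²(110° − 80°) = 0.053 I₀ · cos²(30°) = 0.03975 I₀.
After rotation:
Unpolarized light through the first polarizer → I₁ = ½ I₀, now polarized at 9°.
Angle between axes 1 and 2: 72°. I₂ = 0.5 I₀ · cos²(72°) = 0.04775 I₀.
I₃ = I₂ cos²(110° − 117°) = 0.04775 I₀ · cos²(7°) = 0.04704 I₀.
Ratio = 0.04704 / 0.03975 = 1.183.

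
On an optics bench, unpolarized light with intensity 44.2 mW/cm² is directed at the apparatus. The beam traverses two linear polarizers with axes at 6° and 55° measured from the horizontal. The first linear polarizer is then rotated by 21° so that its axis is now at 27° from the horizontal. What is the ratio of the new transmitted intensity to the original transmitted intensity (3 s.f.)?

I_new/I_old ≈ 1.81

Before rotation:
Unpolarized light through the first polarizer → I₁ = ½ I₀, now polarized at 6°.
I₂ = I₁ cos²(55° − 6°) = 0.5 I₀ · cos²(49°) = 0.2152 I₀.
After rotation:
Unpolarized light through the first polarizer → I₁ = ½ I₀, now polarized at 27°.
I₂ = I₁ cos²(55° − 27°) = 0.5 I₀ · cos²(28°) = 0.3898 I₀.
Ratio = 0.3898 / 0.2152 = 1.811.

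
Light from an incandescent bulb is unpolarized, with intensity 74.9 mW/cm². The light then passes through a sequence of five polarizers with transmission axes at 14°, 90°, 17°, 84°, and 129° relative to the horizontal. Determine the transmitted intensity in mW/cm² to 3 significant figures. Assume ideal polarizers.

I ≈ 0.0143 mW/cm²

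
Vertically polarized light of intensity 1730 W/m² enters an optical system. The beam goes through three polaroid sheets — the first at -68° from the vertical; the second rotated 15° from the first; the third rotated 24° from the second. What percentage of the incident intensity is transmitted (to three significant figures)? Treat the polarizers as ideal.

≈ 10.9%

I₁ = 1730 W/m² · cos²(68°) = 242.8 W/m².
I₂ = I₁ · cos²(15°) = 242.8 · 0.933 = 226.5 W/m².
I₃ = I₂ · cos²(24°) = 226.5 · 0.8346 = 189 W/m².
That is 10.93% of the incident intensity.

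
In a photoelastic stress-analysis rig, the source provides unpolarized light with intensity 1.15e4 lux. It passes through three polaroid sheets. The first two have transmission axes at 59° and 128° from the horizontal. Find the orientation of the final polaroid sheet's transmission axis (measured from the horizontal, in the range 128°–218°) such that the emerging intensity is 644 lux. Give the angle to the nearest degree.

Unpolarized light through the first polarizer → I₁ = ½ I₀, now polarized at 59°.
I₂ = I₁ cos²(128° − 59°) = 0.5 I₀ · cos²(69°) = 0.06421 I₀.
Target fraction: 644 / 1.15e4 lux = 0.056 of I₀.
Need I₃/I₀ = 0.056, so cos²(θ − 128°) = 0.056 / 0.06421 = 0.8721.
θ − 128° = arccos(√0.8721) = 21.0°, giving θ ≈ 128 + 21.0 = 149.0°.

θ ≈ 149°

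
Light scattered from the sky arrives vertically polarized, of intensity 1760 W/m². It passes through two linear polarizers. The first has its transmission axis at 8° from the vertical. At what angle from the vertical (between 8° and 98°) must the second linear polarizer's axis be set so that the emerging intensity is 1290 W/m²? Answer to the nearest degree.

θ ≈ 38°

By Malus's law, I₁ = I₀ cos²(8° − 0°) = I₀ cos²(8°) = 0.9806 I₀.
Target fraction: 1290 / 1760 W/m² = 0.733 of I₀.
Need I₂/I₀ = 0.733, so cos²(θ − 8°) = 0.733 / 0.9806 = 0.7474.
θ − 8° = arccos(√0.7474) = 30.2°, giving θ ≈ 8 + 30.2 = 38.2°.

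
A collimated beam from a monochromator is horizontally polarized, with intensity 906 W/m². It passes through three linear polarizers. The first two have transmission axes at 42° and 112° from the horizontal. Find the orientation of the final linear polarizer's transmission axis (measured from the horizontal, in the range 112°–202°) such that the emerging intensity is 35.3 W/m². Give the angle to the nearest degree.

θ ≈ 151°

I₁ = I₀ cos²(42° − 0°) = I₀ cos²(42°) = 0.5523 I₀.
I₂ = I₁ cos²(112° − 42°) = 0.5523 I₀ · cos²(70°) = 0.0646 I₀.
Target fraction: 35.3 / 906 W/m² = 0.03896 of I₀.
Need I₃/I₀ = 0.03896, so cos²(θ − 112°) = 0.03896 / 0.0646 = 0.6031.
θ − 112° = arccos(√0.6031) = 39.0°, giving θ ≈ 112 + 39.0 = 151.0°.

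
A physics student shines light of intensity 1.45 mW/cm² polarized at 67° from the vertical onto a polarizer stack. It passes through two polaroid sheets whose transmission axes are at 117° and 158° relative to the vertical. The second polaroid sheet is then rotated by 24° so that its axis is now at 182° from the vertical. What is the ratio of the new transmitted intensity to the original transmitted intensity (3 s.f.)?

Before rotation:
I₁ = I₀ cos²(117° − 67°) = I₀ cos²(50°) = 0.4132 I₀.
I₂ = I₁ cos²(158° − 117°) = 0.4132 I₀ · cos²(41°) = 0.2353 I₀.
After rotation:
I₁ = I₀ cos²(117° − 67°) = I₀ cos²(50°) = 0.4132 I₀.
I₂ = I₁ cos²(182° − 117°) = 0.4132 I₀ · cos²(65°) = 0.0738 I₀.
Ratio = 0.0738 / 0.2353 = 0.3136.

I_new/I_old ≈ 0.314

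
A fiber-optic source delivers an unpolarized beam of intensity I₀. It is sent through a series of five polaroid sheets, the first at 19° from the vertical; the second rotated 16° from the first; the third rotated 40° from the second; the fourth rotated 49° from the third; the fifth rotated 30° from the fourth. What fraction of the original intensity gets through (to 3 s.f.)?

≈ 0.0875 I₀

Unpolarized light through the first polarizer → I₁ = ½ I₀, now polarized at 19°.
I₂ = I₁ cos²(16°) = 0.5 · 0.924 I₀ = 0.462 I₀.
I₃ = I₂ cos²(40°) = 0.462 · 0.5868 I₀ = 0.2711 I₀.
I₄ = I₃ cos²(49°) = 0.2711 · 0.4304 I₀ = 0.1167 I₀.
I₅ = I₄ cos²(30°) = 0.1167 · 0.75 I₀ = 0.08752 I₀.
Transmitted fraction = 0.08752.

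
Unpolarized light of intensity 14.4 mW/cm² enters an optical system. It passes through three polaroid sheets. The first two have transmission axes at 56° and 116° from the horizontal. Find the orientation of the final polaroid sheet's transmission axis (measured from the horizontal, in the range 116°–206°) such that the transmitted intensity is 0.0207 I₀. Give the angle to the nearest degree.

Unpolarized light through the first polarizer → I₁ = ½ I₀, now polarized at 56°.
I₂ = I₁ cos²(116° − 56°) = 0.5 I₀ · cos²(60°) = 0.125 I₀.
Need I₃/I₀ = 0.0207, so cos²(θ − 116°) = 0.0207 / 0.125 = 0.1656.
θ − 116° = arccos(√0.1656) = 66.0°, giving θ ≈ 116 + 66.0 = 182.0°.

θ ≈ 182°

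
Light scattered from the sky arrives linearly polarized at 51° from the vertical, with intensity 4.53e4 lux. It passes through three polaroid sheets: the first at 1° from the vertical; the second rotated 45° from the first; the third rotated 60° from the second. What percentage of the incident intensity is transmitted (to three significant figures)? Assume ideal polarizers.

≈ 5.16%

By Malus's law, I₁ = 4.53e4 lux · cos²(50°) = 1.872e+04 lux.
I₂ = I₁ · cos²(45°) = 1.872e+04 · 0.5 = 9358 lux.
I₃ = I₂ · cos²(60°) = 9358 · 0.25 = 2340 lux.
That is 5.165% of the incident intensity.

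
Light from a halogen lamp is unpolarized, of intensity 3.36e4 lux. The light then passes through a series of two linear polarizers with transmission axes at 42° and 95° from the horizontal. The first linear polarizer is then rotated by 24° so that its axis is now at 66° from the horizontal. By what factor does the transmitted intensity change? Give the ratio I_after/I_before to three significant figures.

I_new/I_old ≈ 2.11

Before rotation:
Unpolarized light through the first polarizer → I₁ = ½ I₀, now polarized at 42°.
I₂ = I₁ cos²(95° − 42°) = 0.5 I₀ · cos²(53°) = 0.1811 I₀.
After rotation:
Unpolarized light through the first polarizer → I₁ = ½ I₀, now polarized at 66°.
I₂ = I₁ cos²(95° − 66°) = 0.5 I₀ · cos²(29°) = 0.3825 I₀.
Ratio = 0.3825 / 0.1811 = 2.112.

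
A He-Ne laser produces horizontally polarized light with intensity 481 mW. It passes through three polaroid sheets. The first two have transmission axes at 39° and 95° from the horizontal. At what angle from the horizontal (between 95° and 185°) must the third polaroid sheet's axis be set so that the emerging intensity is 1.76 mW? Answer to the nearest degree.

θ ≈ 177°

I₁ = I₀ cos²(39° − 0°) = I₀ cos²(39°) = 0.604 I₀.
I₂ = I₁ cos²(95° − 39°) = 0.604 I₀ · cos²(56°) = 0.1889 I₀.
Target fraction: 1.76 / 481 mW = 0.003659 of I₀.
Need I₃/I₀ = 0.003659, so cos²(θ − 95°) = 0.003659 / 0.1889 = 0.01937.
θ − 95° = arccos(√0.01937) = 82.0°, giving θ ≈ 95 + 82.0 = 177.0°.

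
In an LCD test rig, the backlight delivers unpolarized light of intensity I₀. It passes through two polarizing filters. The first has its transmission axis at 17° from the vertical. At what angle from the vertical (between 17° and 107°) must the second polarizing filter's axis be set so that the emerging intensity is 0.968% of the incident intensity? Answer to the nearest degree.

θ ≈ 99°

Unpolarized light through the first polarizer → I₁ = ½ I₀, now polarized at 17°.
Need I₂/I₀ = 0.00968, so cos²(θ − 17°) = 0.00968 / 0.5 = 0.01936.
θ − 17° = arccos(√0.01936) = 82.0°, giving θ ≈ 17 + 82.0 = 99.0°.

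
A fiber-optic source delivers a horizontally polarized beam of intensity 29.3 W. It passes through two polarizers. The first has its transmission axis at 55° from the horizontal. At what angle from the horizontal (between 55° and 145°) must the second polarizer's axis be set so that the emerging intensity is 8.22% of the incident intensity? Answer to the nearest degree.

I₁ = I₀ cos²(55° − 0°) = I₀ cos²(55°) = 0.329 I₀.
Need I₂/I₀ = 0.0822, so cos²(θ − 55°) = 0.0822 / 0.329 = 0.2499.
θ − 55° = arccos(√0.2499) = 60.0°, giving θ ≈ 55 + 60.0 = 115.0°.

θ ≈ 115°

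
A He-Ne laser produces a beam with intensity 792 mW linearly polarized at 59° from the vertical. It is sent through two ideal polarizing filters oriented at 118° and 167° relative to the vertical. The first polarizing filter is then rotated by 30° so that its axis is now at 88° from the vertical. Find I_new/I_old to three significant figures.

Before rotation:
By Malus's law, I₁ = I₀ cos²(118° − 59°) = I₀ cos²(59°) = 0.2653 I₀.
I₂ = I₁ cos²(167° − 118°) = 0.2653 I₀ · cos²(49°) = 0.1142 I₀.
After rotation:
I₁ = I₀ cos²(88° − 59°) = I₀ cos²(29°) = 0.765 I₀.
I₂ = I₁ cos²(167° − 88°) = 0.765 I₀ · cos²(79°) = 0.02785 I₀.
Ratio = 0.02785 / 0.1142 = 0.2439.

I_new/I_old ≈ 0.244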